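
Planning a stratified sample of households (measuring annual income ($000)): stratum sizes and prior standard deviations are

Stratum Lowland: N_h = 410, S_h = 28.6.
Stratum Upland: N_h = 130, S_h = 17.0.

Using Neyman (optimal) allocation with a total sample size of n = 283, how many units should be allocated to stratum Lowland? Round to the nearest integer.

Neyman allocation: n_h = n · N_h S_h / Σ N_i S_i, with n = 283.
  stratum Lowland: N_h·S_h = 410·28.6 = 11726.00
  stratum Upland: N_h·S_h = 130·17.0 = 2210.00
Σ N_h S_h = 13936.00
n for stratum Lowland = 283·11726.00/13936.00 = 238.121 → 238

238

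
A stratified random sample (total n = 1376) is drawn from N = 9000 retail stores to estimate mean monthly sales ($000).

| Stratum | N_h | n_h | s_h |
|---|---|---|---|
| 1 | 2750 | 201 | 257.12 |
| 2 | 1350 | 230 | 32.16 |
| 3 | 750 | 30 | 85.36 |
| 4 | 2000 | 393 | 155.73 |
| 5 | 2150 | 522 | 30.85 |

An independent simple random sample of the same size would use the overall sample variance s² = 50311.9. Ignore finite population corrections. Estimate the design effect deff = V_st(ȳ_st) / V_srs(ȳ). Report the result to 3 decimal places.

deff ≈ 0.975

V̂(ȳ_st) = Σ W_h² s_h²/n_h, with W_h = N_h/N and N = 9000:
  stratum 1: (2750/9000)²·257.12²/201 = 30.7083
  stratum 2: (1350/9000)²·32.16²/230 = 0.101178
  stratum 3: (750/9000)²·85.36²/30 = 1.68665
  stratum 4: (2000/9000)²·155.73²/393 = 3.04738
  stratum 5: (2150/9000)²·30.85²/522 = 0.104048
V_st = 35.6476
V_srs = s²/n = 50311.9/1376 = 36.5639
deff = V_st / V_srs = 35.6476/36.5639 = 0.9749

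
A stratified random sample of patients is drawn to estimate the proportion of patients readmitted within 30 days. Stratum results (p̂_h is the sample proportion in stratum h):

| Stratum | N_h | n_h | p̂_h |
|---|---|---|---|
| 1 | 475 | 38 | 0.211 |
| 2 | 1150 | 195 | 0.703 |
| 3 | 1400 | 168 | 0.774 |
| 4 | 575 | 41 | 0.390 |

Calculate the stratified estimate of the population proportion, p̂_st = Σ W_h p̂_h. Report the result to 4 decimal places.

p̂_st ≈ 0.6157

N = 3600; stratum weights W_h = N_h/N.
p̂_st = Σ W_h p̂_h = (475·0.211 + 1150·0.703 + 1400·0.774 + 575·0.390)/3600 = 0.61570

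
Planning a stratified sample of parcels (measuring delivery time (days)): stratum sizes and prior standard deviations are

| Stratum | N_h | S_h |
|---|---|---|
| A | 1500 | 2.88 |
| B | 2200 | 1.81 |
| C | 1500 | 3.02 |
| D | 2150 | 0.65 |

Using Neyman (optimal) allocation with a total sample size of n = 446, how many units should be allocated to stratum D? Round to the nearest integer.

44

Neyman allocation: n_h = n · N_h S_h / Σ N_i S_i, with n = 446.
  stratum A: N_h·S_h = 1500·2.88 = 4320.00
  stratum B: N_h·S_h = 2200·1.81 = 3982.00
  stratum C: N_h·S_h = 1500·3.02 = 4530.00
  stratum D: N_h·S_h = 2150·0.65 = 1397.50
Σ N_h S_h = 14229.50
n for stratum D = 446·1397.50/14229.50 = 43.802 → 44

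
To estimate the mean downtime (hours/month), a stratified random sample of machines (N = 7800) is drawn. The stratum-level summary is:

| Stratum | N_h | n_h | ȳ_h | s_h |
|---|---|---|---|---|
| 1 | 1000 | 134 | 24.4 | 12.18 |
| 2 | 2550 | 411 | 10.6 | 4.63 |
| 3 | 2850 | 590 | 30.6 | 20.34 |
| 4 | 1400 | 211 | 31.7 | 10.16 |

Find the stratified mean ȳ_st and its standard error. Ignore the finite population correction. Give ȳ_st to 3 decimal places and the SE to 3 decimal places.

ȳ_st ≈ 23.464, SE ≈ 0.365

ȳ_st = Σ W_h ȳ_h = (1000·24.4 + 2550·10.6 + 2850·30.6 + 1400·31.7)/7800 = 23.46410
V̂(ȳ_st) = Σ W_h² s_h²/n_h, with W_h = N_h/N and N = 7800:
  stratum 1: (1000/7800)²·12.18²/134 = 0.018197
  stratum 2: (2550/7800)²·4.63²/411 = 0.00557457
  stratum 3: (2850/7800)²·20.34²/590 = 0.0936161
  stratum 4: (1400/7800)²·10.16²/211 = 0.0157606
V̂(ȳ_st) = 0.133148
SE(ȳ_st) = √0.133148 = 0.364895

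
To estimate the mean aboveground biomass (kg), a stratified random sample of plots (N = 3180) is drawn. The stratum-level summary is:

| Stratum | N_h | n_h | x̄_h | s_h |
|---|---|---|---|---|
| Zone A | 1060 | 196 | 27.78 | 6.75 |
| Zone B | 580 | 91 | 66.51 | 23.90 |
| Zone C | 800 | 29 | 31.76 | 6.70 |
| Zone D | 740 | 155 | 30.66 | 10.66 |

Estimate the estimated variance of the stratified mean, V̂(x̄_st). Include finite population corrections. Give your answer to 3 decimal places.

V̂(x̄_st) = Σ W_h² (1 − n_h/N_h) s_h²/n_h, with W_h = N_h/N and N = 3180:
  stratum Zone A: (1060/3180)²·(1 − 196/1060)·6.75²/196 = 0.0210531
  stratum Zone B: (580/3180)²·(1 − 91/580)·23.90²/91 = 0.17605
  stratum Zone C: (800/3180)²·(1 − 29/800)·6.70²/29 = 0.0944152
  stratum Zone D: (740/3180)²·(1 − 155/740)·10.66²/155 = 0.0313846
V̂(x̄_st) = 0.322903

V̂(x̄_st) ≈ 0.323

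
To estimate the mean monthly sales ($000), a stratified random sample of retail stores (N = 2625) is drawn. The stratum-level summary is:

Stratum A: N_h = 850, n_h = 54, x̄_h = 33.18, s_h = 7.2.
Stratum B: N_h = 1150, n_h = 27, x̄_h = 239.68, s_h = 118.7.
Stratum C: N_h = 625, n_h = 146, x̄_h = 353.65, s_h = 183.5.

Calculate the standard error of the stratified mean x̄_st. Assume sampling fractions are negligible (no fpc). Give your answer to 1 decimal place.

SE(x̄_st) ≈ 10.6

V̂(x̄_st) = Σ W_h² s_h²/n_h, with W_h = N_h/N and N = 2625:
  stratum A: (850/2625)²·7.2²/54 = 0.100659
  stratum B: (1150/2625)²·118.7²/27 = 100.155
  stratum C: (625/2625)²·183.5²/146 = 13.0744
V̂(x̄_st) = 113.331
SE(x̄_st) = √113.331 = 10.6457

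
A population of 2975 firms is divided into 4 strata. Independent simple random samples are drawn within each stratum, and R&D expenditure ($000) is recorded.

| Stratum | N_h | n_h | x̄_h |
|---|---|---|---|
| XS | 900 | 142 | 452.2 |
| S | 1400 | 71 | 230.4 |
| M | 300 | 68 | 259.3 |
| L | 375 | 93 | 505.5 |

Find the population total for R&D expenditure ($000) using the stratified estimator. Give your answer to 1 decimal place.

τ̂_st = Σ N_h x̄_h = 900·452.2 + 1400·230.4 + 300·259.3 + 375·505.5 = 996892.5

τ̂_st ≈ 996892.5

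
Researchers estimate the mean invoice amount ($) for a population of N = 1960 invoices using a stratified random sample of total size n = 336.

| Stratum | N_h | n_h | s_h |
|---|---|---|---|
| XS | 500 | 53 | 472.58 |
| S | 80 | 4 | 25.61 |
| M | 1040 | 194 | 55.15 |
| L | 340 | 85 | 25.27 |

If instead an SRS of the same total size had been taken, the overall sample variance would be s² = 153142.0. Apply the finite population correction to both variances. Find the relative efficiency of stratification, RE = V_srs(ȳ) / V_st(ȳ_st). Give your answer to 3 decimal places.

V̂(ȳ_st) = Σ W_h² (1 − n_h/N_h) s_h²/n_h, with W_h = N_h/N and N = 1960:
  stratum XS: (500/1960)²·(1 − 53/500)·472.58²/53 = 245.155
  stratum S: (80/1960)²·(1 − 4/80)·25.61²/4 = 0.259508
  stratum M: (1040/1960)²·(1 − 194/1040)·55.15²/194 = 3.59071
  stratum L: (340/1960)²·(1 − 85/340)·25.27²/85 = 0.16955
V_st = 249.174
V_srs = (1 − 336/1960)·153142.0/336 = 377.646
Relative efficiency = V_srs / V_st = 377.646/249.174 = 1.5156

RE ≈ 1.516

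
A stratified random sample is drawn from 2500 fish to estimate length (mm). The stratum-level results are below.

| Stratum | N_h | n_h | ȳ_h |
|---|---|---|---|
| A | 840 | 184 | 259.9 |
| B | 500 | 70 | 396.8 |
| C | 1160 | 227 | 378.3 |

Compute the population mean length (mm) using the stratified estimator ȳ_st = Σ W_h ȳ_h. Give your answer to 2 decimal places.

ȳ_st ≈ 342.22

N = Σ N_h = 2500. Stratum weights W_h = N_h/N.
ȳ_st = (840·259.9 + 500·396.8 + 1160·378.3) / 2500 = 342.2176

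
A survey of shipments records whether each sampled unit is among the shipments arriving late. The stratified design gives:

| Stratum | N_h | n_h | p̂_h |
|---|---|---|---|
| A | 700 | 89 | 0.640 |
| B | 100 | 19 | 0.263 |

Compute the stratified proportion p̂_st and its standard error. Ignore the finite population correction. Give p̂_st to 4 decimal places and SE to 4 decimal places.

N = 800; stratum weights W_h = N_h/N.
p̂_st = Σ W_h p̂_h = (700·0.640 + 100·0.263)/800 = 0.59288
V̂(p̂_st) = Σ W_h² p̂_h(1−p̂_h)/(n_h−1):
  stratum A: (700/800)²·0.640·0.360/88 = 0.00200455
  stratum B: (100/800)²·0.263·0.737/18 = 0.000168256
V̂(p̂_st) = 0.0021728; SE = √V̂ = 0.0466133

p̂_st ≈ 0.5929, SE ≈ 0.0466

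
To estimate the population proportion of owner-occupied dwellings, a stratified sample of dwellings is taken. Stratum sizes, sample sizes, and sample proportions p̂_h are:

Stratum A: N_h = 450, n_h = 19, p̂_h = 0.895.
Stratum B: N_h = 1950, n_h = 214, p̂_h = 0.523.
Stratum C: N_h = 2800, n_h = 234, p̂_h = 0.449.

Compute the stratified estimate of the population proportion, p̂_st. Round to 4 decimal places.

N = 5200; stratum weights W_h = N_h/N.
p̂_st = Σ W_h p̂_h = (450·0.895 + 1950·0.523 + 2800·0.449)/5200 = 0.51535

p̂_st ≈ 0.5153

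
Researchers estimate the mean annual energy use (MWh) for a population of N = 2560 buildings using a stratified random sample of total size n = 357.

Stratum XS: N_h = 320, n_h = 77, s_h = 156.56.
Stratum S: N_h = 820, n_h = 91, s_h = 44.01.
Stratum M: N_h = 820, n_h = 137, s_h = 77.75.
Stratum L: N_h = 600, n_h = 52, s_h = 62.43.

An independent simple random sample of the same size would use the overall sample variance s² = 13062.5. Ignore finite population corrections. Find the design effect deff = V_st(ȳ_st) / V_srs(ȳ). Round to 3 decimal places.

V̂(ȳ_st) = Σ W_h² s_h²/n_h, with W_h = N_h/N and N = 2560:
  stratum XS: (320/2560)²·156.56²/77 = 4.97383
  stratum S: (820/2560)²·44.01²/91 = 2.18378
  stratum M: (820/2560)²·77.75²/137 = 4.52718
  stratum L: (600/2560)²·62.43²/52 = 4.11724
V_st = 15.802
V_srs = s²/n = 13062.5/357 = 36.5896
deff = V_st / V_srs = 15.802/36.5896 = 0.4319

deff ≈ 0.432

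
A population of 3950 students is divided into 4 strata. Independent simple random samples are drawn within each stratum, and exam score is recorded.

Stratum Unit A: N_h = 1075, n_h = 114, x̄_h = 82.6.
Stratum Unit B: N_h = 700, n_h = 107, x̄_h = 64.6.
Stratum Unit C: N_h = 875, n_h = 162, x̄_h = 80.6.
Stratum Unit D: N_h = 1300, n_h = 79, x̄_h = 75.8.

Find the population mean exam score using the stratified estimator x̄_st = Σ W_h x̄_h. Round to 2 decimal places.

N = Σ N_h = 3950. Stratum weights W_h = N_h/N.
x̄_st = (1075·82.6 + 700·64.6 + 875·80.6 + 1300·75.8) / 3950 = 76.7291

x̄_st ≈ 76.73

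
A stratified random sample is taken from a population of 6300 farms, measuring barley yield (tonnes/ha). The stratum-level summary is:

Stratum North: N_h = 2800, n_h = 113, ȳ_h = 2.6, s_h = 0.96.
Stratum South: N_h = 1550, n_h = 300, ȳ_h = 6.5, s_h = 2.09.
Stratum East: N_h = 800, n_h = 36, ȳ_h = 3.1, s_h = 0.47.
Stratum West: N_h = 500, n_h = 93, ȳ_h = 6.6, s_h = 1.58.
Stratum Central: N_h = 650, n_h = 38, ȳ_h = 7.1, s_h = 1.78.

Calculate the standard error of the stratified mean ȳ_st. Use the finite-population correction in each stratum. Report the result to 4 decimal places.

SE(ȳ_st) ≈ 0.0577

V̂(ȳ_st) = Σ W_h² (1 − n_h/N_h) s_h²/n_h, with W_h = N_h/N and N = 6300:
  stratum North: (2800/6300)²·(1 − 113/2800)·0.96²/113 = 0.001546
  stratum South: (1550/6300)²·(1 − 300/1550)·2.09²/300 = 0.000710775
  stratum East: (800/6300)²·(1 − 36/800)·0.47²/36 = 9.44921e-05
  stratum West: (500/6300)²·(1 − 93/500)·1.58²/93 = 0.00013763
  stratum Central: (650/6300)²·(1 − 38/650)·1.78²/38 = 0.00083568
V̂(ȳ_st) = 0.00332457
SE(ȳ_st) = √0.00332457 = 0.0576591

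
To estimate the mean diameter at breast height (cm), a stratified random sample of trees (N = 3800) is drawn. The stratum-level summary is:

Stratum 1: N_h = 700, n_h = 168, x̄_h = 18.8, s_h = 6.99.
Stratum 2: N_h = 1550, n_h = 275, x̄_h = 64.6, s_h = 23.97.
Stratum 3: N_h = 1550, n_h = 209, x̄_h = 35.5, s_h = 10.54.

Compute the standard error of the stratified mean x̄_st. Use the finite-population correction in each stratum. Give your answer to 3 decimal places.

V̂(x̄_st) = Σ W_h² (1 − n_h/N_h) s_h²/n_h, with W_h = N_h/N and N = 3800:
  stratum 1: (700/3800)²·(1 − 168/700)·6.99²/168 = 0.00750045
  stratum 2: (1550/3800)²·(1 − 275/1550)·23.97²/275 = 0.285942
  stratum 3: (1550/3800)²·(1 − 209/1550)·10.54²/209 = 0.0765118
V̂(x̄_st) = 0.369954
SE(x̄_st) = √0.369954 = 0.608239

SE(x̄_st) ≈ 0.608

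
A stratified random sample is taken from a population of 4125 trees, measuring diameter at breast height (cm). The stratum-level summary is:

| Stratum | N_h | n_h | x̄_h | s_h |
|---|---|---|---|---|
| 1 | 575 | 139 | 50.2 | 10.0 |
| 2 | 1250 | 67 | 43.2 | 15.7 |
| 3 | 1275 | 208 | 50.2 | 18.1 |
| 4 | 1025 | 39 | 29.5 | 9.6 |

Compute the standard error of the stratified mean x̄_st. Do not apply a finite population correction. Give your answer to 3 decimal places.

SE(x̄_st) ≈ 0.805

V̂(x̄_st) = Σ W_h² s_h²/n_h, with W_h = N_h/N and N = 4125:
  stratum 1: (575/4125)²·10.0²/139 = 0.0139789
  stratum 2: (1250/4125)²·15.7²/67 = 0.337829
  stratum 3: (1275/4125)²·18.1²/208 = 0.150476
  stratum 4: (1025/4125)²·9.6²/39 = 0.145908
V̂(x̄_st) = 0.648191
SE(x̄_st) = √0.648191 = 0.805103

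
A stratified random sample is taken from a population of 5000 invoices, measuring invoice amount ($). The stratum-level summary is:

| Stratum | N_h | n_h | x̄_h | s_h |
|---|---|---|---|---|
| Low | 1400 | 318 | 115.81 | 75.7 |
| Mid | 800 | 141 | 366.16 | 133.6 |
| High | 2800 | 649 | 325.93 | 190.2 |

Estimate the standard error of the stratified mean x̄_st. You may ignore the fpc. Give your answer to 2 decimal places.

SE(x̄_st) ≈ 4.70

V̂(x̄_st) = Σ W_h² s_h²/n_h, with W_h = N_h/N and N = 5000:
  stratum Low: (1400/5000)²·75.7²/318 = 1.4128
  stratum Mid: (800/5000)²·133.6²/141 = 3.24066
  stratum High: (2800/5000)²·190.2²/649 = 17.4804
V̂(x̄_st) = 22.1339
SE(x̄_st) = √22.1339 = 4.70467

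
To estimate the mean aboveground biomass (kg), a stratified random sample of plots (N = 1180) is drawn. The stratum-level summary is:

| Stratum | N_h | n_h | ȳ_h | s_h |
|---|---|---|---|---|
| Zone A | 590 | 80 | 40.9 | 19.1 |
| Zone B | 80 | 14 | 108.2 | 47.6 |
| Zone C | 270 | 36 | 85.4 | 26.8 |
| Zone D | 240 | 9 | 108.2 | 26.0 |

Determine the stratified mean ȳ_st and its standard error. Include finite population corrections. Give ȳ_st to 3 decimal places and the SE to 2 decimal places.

ȳ_st = Σ W_h ȳ_h = (590·40.9 + 80·108.2 + 270·85.4 + 240·108.2)/1180 = 69.33305
V̂(ȳ_st) = Σ W_h² (1 − n_h/N_h) s_h²/n_h, with W_h = N_h/N and N = 1180:
  stratum Zone A: (590/1180)²·(1 − 80/590)·19.1²/80 = 0.985451
  stratum Zone B: (80/1180)²·(1 − 14/80)·47.6²/14 = 0.6137
  stratum Zone C: (270/1180)²·(1 − 36/270)·26.8²/36 = 0.90528
  stratum Zone D: (240/1180)²·(1 − 9/240)·26.0²/9 = 2.99063
V̂(ȳ_st) = 5.49506
SE(ȳ_st) = √5.49506 = 2.34416

ȳ_st ≈ 69.333, SE ≈ 2.34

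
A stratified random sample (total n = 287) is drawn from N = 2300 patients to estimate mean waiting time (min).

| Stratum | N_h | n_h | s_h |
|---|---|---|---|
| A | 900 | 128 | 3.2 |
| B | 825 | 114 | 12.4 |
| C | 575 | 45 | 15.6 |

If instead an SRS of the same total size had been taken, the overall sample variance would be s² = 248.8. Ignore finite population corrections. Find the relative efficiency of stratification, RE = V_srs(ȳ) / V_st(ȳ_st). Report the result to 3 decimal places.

RE ≈ 1.655

V̂(ȳ_st) = Σ W_h² s_h²/n_h, with W_h = N_h/N and N = 2300:
  stratum A: (900/2300)²·3.2²/128 = 0.0122495
  stratum B: (825/2300)²·12.4²/114 = 0.173536
  stratum C: (575/2300)²·15.6²/45 = 0.338
V_st = 0.523786
V_srs = s²/n = 248.8/287 = 0.866899
Relative efficiency = V_srs / V_st = 0.866899/0.523786 = 1.6551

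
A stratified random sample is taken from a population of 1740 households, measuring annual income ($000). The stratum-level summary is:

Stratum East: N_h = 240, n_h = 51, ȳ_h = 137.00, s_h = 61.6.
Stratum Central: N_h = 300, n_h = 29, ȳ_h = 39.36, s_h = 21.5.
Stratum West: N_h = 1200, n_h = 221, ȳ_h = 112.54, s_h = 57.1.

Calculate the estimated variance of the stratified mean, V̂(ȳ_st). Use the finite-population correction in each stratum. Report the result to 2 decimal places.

V̂(ȳ_st) ≈ 7.27

V̂(ȳ_st) = Σ W_h² (1 − n_h/N_h) s_h²/n_h, with W_h = N_h/N and N = 1740:
  stratum East: (240/1740)²·(1 − 51/240)·61.6²/51 = 1.11472
  stratum Central: (300/1740)²·(1 − 29/300)·21.5²/29 = 0.428027
  stratum West: (1200/1740)²·(1 − 221/1200)·57.1²/221 = 5.7246
V̂(ȳ_st) = 7.26735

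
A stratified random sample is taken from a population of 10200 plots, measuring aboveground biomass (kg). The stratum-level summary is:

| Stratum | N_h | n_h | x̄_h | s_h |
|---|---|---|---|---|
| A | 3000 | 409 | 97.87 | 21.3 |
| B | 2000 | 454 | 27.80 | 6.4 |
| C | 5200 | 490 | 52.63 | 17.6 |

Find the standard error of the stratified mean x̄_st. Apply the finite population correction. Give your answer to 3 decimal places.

V̂(x̄_st) = Σ W_h² (1 − n_h/N_h) s_h²/n_h, with W_h = N_h/N and N = 10200:
  stratum A: (3000/10200)²·(1 − 409/3000)·21.3²/409 = 0.0828751
  stratum B: (2000/10200)²·(1 − 454/2000)·6.4²/454 = 0.00268129
  stratum C: (5200/10200)²·(1 − 490/5200)·17.6²/490 = 0.148817
V̂(x̄_st) = 0.234374
SE(x̄_st) = √0.234374 = 0.484122

SE(x̄_st) ≈ 0.484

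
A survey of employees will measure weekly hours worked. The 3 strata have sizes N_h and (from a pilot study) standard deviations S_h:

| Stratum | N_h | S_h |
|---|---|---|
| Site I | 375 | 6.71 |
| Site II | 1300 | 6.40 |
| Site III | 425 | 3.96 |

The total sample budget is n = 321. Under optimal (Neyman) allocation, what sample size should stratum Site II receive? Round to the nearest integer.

Neyman allocation: n_h = n · N_h S_h / Σ N_i S_i, with n = 321.
  stratum Site I: N_h·S_h = 375·6.71 = 2516.25
  stratum Site II: N_h·S_h = 1300·6.40 = 8320.00
  stratum Site III: N_h·S_h = 425·3.96 = 1683.00
Σ N_h S_h = 12519.25
n for stratum Site II = 321·8320.00/12519.25 = 213.329 → 213

213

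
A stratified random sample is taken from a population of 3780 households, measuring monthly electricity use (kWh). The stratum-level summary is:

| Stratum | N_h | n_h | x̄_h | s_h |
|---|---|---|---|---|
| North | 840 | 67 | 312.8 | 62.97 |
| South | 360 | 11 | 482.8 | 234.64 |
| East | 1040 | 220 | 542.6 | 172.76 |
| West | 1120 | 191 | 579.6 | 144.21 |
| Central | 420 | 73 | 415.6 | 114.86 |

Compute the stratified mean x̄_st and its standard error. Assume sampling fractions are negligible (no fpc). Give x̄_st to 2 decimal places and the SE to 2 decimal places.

x̄_st = Σ W_h x̄_h = (840·312.8 + 360·482.8 + 1040·542.6 + 1120·579.6 + 420·415.6)/3780 = 482.68995
V̂(x̄_st) = Σ W_h² s_h²/n_h, with W_h = N_h/N and N = 3780:
  stratum North: (840/3780)²·62.97²/67 = 2.92259
  stratum South: (360/3780)²·234.64²/11 = 45.3976
  stratum East: (1040/3780)²·172.76²/220 = 10.2694
  stratum West: (1120/3780)²·144.21²/191 = 9.55894
  stratum Central: (420/3780)²·114.86²/73 = 2.23116
V̂(x̄_st) = 70.3797
SE(x̄_st) = √70.3797 = 8.38926

x̄_st ≈ 482.69, SE ≈ 8.39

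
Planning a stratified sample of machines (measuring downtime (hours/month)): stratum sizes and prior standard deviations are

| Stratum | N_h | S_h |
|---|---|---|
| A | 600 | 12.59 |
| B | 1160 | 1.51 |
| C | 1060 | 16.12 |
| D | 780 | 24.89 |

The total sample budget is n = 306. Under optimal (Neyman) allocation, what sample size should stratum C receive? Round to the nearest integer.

Neyman allocation: n_h = n · N_h S_h / Σ N_i S_i, with n = 306.
  stratum A: N_h·S_h = 600·12.59 = 7554.00
  stratum B: N_h·S_h = 1160·1.51 = 1751.60
  stratum C: N_h·S_h = 1060·16.12 = 17087.20
  stratum D: N_h·S_h = 780·24.89 = 19414.20
Σ N_h S_h = 45807.00
n for stratum C = 306·17087.20/45807.00 = 114.146 → 114

114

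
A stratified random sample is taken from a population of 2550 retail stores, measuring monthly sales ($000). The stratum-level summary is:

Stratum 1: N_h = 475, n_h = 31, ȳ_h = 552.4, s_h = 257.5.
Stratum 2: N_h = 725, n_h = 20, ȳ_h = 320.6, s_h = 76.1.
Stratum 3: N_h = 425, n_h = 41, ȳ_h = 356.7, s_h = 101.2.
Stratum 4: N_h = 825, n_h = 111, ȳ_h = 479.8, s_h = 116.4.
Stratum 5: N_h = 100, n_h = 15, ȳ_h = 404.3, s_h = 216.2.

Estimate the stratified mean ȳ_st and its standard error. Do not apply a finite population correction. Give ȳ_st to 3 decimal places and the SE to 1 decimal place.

ȳ_st ≈ 424.583, SE ≈ 11.1

ȳ_st = Σ W_h ȳ_h = (475·552.4 + 725·320.6 + 425·356.7 + 825·479.8 + 100·404.3)/2550 = 424.58333
V̂(ȳ_st) = Σ W_h² s_h²/n_h, with W_h = N_h/N and N = 2550:
  stratum 1: (475/2550)²·257.5²/31 = 74.2164
  stratum 2: (725/2550)²·76.1²/20 = 23.4064
  stratum 3: (425/2550)²·101.2²/41 = 6.93864
  stratum 4: (825/2550)²·116.4²/111 = 12.7765
  stratum 5: (100/2550)²·216.2²/15 = 4.79225
V̂(ȳ_st) = 122.13
SE(ȳ_st) = √122.13 = 11.0513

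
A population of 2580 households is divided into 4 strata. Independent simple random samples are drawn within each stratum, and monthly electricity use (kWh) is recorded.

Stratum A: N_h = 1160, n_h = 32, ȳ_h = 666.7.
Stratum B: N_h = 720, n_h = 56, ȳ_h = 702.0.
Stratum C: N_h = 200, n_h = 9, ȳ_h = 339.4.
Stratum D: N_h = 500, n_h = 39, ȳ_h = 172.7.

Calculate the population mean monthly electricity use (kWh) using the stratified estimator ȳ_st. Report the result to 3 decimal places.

N = Σ N_h = 2580. Stratum weights W_h = N_h/N.
ȳ_st = (1160·666.7 + 720·702.0 + 200·339.4 + 500·172.7) / 2580 = 555.44264

ȳ_st ≈ 555.443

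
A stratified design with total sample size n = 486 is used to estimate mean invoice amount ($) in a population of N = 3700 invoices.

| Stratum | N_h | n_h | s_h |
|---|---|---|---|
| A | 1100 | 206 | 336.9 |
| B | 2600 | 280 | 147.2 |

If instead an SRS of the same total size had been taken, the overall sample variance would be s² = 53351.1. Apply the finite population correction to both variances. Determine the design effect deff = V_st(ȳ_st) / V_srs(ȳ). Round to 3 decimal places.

deff ≈ 0.773

V̂(ȳ_st) = Σ W_h² (1 − n_h/N_h) s_h²/n_h, with W_h = N_h/N and N = 3700:
  stratum A: (1100/3700)²·(1 − 206/1100)·336.9²/206 = 39.5787
  stratum B: (2600/3700)²·(1 − 280/2600)·147.2²/280 = 34.0969
V_st = 73.6756
V_srs = (1 − 486/3700)·53351.1/486 = 95.3567
deff = V_st / V_srs = 73.6756/95.3567 = 0.7726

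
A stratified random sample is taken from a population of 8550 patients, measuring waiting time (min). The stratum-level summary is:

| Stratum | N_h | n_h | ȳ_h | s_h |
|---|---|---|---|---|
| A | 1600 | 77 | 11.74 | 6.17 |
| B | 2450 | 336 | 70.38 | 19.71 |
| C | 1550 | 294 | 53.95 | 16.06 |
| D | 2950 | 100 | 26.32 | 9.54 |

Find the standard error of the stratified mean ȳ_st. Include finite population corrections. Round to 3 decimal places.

V̂(ȳ_st) = Σ W_h² (1 − n_h/N_h) s_h²/n_h, with W_h = N_h/N and N = 8550:
  stratum A: (1600/8550)²·(1 − 77/1600)·6.17²/77 = 0.0164804
  stratum B: (2450/8550)²·(1 − 336/2450)·19.71²/336 = 0.0819168
  stratum C: (1550/8550)²·(1 − 294/1550)·16.06²/294 = 0.0233632
  stratum D: (2950/8550)²·(1 − 100/2950)·9.54²/100 = 0.104672
V̂(ȳ_st) = 0.226433
SE(ȳ_st) = √0.226433 = 0.475849

SE(ȳ_st) ≈ 0.476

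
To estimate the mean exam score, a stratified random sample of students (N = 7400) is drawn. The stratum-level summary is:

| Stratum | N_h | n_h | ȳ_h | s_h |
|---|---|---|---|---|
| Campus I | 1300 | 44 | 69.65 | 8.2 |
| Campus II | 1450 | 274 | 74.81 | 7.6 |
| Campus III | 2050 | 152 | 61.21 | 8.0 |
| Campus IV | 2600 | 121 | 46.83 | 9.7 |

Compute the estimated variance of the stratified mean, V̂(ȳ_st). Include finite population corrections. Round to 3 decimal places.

V̂(ȳ_st) = Σ W_h² (1 − n_h/N_h) s_h²/n_h, with W_h = N_h/N and N = 7400:
  stratum Campus I: (1300/7400)²·(1 − 44/1300)·8.2²/44 = 0.0455664
  stratum Campus II: (1450/7400)²·(1 − 274/1450)·7.6²/274 = 0.0065643
  stratum Campus III: (2050/7400)²·(1 − 152/2050)·8.0²/152 = 0.0299173
  stratum Campus IV: (2600/7400)²·(1 − 121/2600)·9.7²/121 = 0.091526
V̂(ȳ_st) = 0.173574

V̂(ȳ_st) ≈ 0.174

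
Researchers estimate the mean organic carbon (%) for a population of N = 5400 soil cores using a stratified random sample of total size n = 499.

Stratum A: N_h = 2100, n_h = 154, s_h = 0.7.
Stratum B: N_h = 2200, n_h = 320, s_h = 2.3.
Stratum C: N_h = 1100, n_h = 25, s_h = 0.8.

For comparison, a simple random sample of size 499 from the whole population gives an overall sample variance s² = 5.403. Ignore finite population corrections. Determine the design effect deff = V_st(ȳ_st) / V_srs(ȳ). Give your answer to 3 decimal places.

deff ≈ 0.396

V̂(ȳ_st) = Σ W_h² s_h²/n_h, with W_h = N_h/N and N = 5400:
  stratum A: (2100/5400)²·0.7²/154 = 0.000481201
  stratum B: (2200/5400)²·2.3²/320 = 0.00274387
  stratum C: (1100/5400)²·0.8²/25 = 0.00106228
V_st = 0.00428735
V_srs = s²/n = 5.403/499 = 0.0108277
deff = V_st / V_srs = 0.00428735/0.0108277 = 0.3960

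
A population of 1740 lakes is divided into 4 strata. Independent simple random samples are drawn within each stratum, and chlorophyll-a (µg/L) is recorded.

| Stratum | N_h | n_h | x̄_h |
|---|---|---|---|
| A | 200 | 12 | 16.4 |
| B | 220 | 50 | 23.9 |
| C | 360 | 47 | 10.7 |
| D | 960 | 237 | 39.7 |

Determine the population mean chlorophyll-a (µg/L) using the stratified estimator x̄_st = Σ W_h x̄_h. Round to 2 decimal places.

x̄_st ≈ 29.02

N = Σ N_h = 1740. Stratum weights W_h = N_h/N.
x̄_st = (200·16.4 + 220·23.9 + 360·10.7 + 960·39.7) / 1740 = 29.0241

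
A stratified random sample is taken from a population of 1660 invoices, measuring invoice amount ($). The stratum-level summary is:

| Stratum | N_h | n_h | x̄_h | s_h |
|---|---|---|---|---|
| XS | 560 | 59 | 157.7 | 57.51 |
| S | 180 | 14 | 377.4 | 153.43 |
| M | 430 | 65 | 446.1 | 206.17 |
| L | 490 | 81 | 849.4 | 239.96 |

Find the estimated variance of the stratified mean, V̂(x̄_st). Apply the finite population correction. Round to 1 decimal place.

V̂(x̄_st) = Σ W_h² (1 − n_h/N_h) s_h²/n_h, with W_h = N_h/N and N = 1660:
  stratum XS: (560/1660)²·(1 − 59/560)·57.51²/59 = 5.70748
  stratum S: (180/1660)²·(1 − 14/180)·153.43²/14 = 18.233
  stratum M: (430/1660)²·(1 − 65/430)·206.17²/65 = 37.2463
  stratum L: (490/1660)²·(1 − 81/490)·239.96²/81 = 51.7006
V̂(x̄_st) = 112.887

V̂(x̄_st) ≈ 112.9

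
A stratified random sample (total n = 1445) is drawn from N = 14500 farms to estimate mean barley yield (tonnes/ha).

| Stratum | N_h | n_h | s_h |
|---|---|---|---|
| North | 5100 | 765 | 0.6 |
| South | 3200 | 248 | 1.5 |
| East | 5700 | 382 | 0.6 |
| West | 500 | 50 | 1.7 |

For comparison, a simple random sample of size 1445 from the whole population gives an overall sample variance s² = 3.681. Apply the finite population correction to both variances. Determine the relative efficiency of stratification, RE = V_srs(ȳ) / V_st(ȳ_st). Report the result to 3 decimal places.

RE ≈ 3.502

V̂(ȳ_st) = Σ W_h² (1 − n_h/N_h) s_h²/n_h, with W_h = N_h/N and N = 14500:
  stratum North: (5100/14500)²·(1 − 765/5100)·0.6²/765 = 4.94839e-05
  stratum South: (3200/14500)²·(1 − 248/3200)·1.5²/248 = 0.000407625
  stratum East: (5700/14500)²·(1 − 382/5700)·0.6²/382 = 0.000135871
  stratum West: (500/14500)²·(1 − 50/500)·1.7²/50 = 6.18549e-05
V_st = 0.000654835
V_srs = (1 − 1445/14500)·3.681/1445 = 0.00229354
Relative efficiency = V_srs / V_st = 0.00229354/0.000654835 = 3.5025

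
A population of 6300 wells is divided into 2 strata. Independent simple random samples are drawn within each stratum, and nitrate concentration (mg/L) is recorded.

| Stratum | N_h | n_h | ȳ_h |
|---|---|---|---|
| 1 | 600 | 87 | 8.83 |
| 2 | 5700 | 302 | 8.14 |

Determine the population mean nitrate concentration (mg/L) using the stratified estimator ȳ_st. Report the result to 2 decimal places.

ȳ_st ≈ 8.21

N = Σ N_h = 6300. Stratum weights W_h = N_h/N.
ȳ_st = (600·8.83 + 5700·8.14) / 6300 = 8.2057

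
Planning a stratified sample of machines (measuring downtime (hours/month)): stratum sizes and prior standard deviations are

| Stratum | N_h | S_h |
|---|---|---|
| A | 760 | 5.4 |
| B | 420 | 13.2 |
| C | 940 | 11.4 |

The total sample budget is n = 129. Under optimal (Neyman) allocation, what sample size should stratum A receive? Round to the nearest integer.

Neyman allocation: n_h = n · N_h S_h / Σ N_i S_i, with n = 129.
  stratum A: N_h·S_h = 760·5.4 = 4104.00
  stratum B: N_h·S_h = 420·13.2 = 5544.00
  stratum C: N_h·S_h = 940·11.4 = 10716.00
Σ N_h S_h = 20364.00
n for stratum A = 129·4104.00/20364.00 = 25.998 → 26

26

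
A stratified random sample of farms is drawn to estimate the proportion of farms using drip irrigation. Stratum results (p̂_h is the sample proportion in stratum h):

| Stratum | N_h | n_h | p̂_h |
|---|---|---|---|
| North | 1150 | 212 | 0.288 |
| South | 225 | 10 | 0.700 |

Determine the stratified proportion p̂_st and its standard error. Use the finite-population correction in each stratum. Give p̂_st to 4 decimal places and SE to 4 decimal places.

p̂_st ≈ 0.3554, SE ≈ 0.0339

N = 1375; stratum weights W_h = N_h/N.
p̂_st = Σ W_h p̂_h = (1150·0.288 + 225·0.700)/1375 = 0.35542
V̂(p̂_st) = Σ W_h² (1 − n_h/N_h) p̂_h(1−p̂_h)/(n_h−1):
  stratum North: (1150/1375)²·(1 − 212/1150)·0.288·0.712/211 = 0.000554479
  stratum South: (225/1375)²·(1 − 10/225)·0.700·0.300/9 = 0.000597025
V̂(p̂_st) = 0.0011515; SE = √V̂ = 0.0339338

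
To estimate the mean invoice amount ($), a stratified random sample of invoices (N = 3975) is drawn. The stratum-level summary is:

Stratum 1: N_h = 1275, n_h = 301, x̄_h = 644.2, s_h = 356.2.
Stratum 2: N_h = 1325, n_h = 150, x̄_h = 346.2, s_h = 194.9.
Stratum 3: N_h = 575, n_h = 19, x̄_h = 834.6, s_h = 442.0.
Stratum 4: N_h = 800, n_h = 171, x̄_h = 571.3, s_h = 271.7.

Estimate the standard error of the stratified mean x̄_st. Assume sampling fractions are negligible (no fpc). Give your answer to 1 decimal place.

SE(x̄_st) ≈ 17.4

V̂(x̄_st) = Σ W_h² s_h²/n_h, with W_h = N_h/N and N = 3975:
  stratum 1: (1275/3975)²·356.2²/301 = 43.3678
  stratum 2: (1325/3975)²·194.9²/150 = 28.1378
  stratum 3: (575/3975)²·442.0²/19 = 215.155
  stratum 4: (800/3975)²·271.7²/171 = 17.4859
V̂(x̄_st) = 304.147
SE(x̄_st) = √304.147 = 17.4398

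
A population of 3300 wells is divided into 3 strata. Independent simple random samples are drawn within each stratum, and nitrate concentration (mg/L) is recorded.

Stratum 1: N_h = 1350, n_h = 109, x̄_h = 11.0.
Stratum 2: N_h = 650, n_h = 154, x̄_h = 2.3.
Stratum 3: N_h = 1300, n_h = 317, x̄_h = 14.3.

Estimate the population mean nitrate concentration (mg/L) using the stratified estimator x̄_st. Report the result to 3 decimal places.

N = Σ N_h = 3300. Stratum weights W_h = N_h/N.
x̄_st = (1350·11.0 + 650·2.3 + 1300·14.3) / 3300 = 10.58636

x̄_st ≈ 10.586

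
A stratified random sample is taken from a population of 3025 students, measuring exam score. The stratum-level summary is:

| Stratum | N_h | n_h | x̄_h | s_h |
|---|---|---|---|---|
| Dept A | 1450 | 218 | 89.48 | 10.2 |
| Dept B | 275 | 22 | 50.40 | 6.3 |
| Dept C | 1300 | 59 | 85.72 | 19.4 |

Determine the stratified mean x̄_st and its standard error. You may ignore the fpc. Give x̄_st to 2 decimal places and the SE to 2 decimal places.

x̄_st ≈ 84.31, SE ≈ 1.14

x̄_st = Σ W_h x̄_h = (1450·89.48 + 275·50.40 + 1300·85.72)/3025 = 84.31140
V̂(x̄_st) = Σ W_h² s_h²/n_h, with W_h = N_h/N and N = 3025:
  stratum Dept A: (1450/3025)²·10.2²/218 = 0.109655
  stratum Dept B: (275/3025)²·6.3²/22 = 0.0149098
  stratum Dept C: (1300/3025)²·19.4²/59 = 1.17811
V̂(x̄_st) = 1.30268
SE(x̄_st) = √1.30268 = 1.14135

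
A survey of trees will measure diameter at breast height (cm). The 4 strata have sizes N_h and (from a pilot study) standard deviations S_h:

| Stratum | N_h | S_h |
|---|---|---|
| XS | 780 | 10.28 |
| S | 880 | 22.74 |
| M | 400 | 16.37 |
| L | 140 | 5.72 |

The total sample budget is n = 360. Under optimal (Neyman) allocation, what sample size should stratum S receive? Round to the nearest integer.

204

Neyman allocation: n_h = n · N_h S_h / Σ N_i S_i, with n = 360.
  stratum XS: N_h·S_h = 780·10.28 = 8018.40
  stratum S: N_h·S_h = 880·22.74 = 20011.20
  stratum M: N_h·S_h = 400·16.37 = 6548.00
  stratum L: N_h·S_h = 140·5.72 = 800.80
Σ N_h S_h = 35378.40
n for stratum S = 360·20011.20/35378.40 = 203.628 → 204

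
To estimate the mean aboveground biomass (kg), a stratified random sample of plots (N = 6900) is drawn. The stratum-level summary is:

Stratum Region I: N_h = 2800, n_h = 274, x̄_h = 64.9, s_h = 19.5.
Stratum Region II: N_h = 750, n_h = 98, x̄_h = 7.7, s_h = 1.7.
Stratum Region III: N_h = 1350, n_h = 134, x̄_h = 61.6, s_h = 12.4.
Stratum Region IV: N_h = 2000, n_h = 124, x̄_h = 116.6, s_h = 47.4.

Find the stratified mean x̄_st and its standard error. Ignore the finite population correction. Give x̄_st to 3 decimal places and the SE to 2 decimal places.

x̄_st ≈ 73.022, SE ≈ 1.34

x̄_st = Σ W_h x̄_h = (2800·64.9 + 750·7.7 + 1350·61.6 + 2000·116.6)/6900 = 73.02246
V̂(x̄_st) = Σ W_h² s_h²/n_h, with W_h = N_h/N and N = 6900:
  stratum Region I: (2800/6900)²·19.5²/274 = 0.228526
  stratum Region II: (750/6900)²·1.7²/98 = 0.000348414
  stratum Region III: (1350/6900)²·12.4²/134 = 0.0439246
  stratum Region IV: (2000/6900)²·47.4²/124 = 1.52229
V̂(x̄_st) = 1.79509
SE(x̄_st) = √1.79509 = 1.33981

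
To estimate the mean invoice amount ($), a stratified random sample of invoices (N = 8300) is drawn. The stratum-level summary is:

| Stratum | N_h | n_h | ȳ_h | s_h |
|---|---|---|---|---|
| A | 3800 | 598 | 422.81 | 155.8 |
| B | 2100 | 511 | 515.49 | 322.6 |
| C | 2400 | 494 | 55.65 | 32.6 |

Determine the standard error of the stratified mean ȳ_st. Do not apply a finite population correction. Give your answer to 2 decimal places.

SE(ȳ_st) ≈ 4.66

V̂(ȳ_st) = Σ W_h² s_h²/n_h, with W_h = N_h/N and N = 8300:
  stratum A: (3800/8300)²·155.8²/598 = 8.50834
  stratum B: (2100/8300)²·322.6²/511 = 13.0374
  stratum C: (2400/8300)²·32.6²/494 = 0.179877
V̂(ȳ_st) = 21.7256
SE(ȳ_st) = √21.7256 = 4.66107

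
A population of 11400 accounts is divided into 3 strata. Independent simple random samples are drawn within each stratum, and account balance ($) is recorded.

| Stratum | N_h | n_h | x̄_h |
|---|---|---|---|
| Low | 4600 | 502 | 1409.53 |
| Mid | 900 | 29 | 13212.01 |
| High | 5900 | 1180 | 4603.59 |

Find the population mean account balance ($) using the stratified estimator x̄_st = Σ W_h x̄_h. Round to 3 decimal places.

x̄_st ≈ 3994.371

N = Σ N_h = 11400. Stratum weights W_h = N_h/N.
x̄_st = (4600·1409.53 + 900·13212.01 + 5900·4603.59) / 11400 = 3994.37088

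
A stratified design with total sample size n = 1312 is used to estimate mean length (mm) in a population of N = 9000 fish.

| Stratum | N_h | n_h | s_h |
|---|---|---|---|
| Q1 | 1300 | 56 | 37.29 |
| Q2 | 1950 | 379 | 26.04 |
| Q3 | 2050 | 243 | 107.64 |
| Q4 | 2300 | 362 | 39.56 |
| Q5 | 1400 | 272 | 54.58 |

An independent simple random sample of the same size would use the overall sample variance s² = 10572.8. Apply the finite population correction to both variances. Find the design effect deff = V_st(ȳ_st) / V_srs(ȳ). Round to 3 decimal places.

V̂(ȳ_st) = Σ W_h² (1 − n_h/N_h) s_h²/n_h, with W_h = N_h/N and N = 9000:
  stratum Q1: (1300/9000)²·(1 − 56/1300)·37.29²/56 = 0.495765
  stratum Q2: (1950/9000)²·(1 − 379/1950)·26.04²/379 = 0.0676657
  stratum Q3: (2050/9000)²·(1 − 243/2050)·107.64²/243 = 2.18056
  stratum Q4: (2300/9000)²·(1 − 362/2300)·39.56²/362 = 0.237903
  stratum Q5: (1400/9000)²·(1 − 272/1400)·54.58²/272 = 0.213526
V_st = 3.19542
V_srs = (1 − 1312/9000)·10572.8/1312 = 6.88378
deff = V_st / V_srs = 3.19542/6.88378 = 0.4642

deff ≈ 0.464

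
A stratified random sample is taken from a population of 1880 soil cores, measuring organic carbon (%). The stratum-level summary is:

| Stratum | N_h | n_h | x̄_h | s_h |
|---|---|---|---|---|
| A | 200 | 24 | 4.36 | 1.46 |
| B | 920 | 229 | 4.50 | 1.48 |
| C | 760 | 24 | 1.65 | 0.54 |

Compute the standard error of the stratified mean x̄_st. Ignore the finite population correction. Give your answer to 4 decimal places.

V̂(x̄_st) = Σ W_h² s_h²/n_h, with W_h = N_h/N and N = 1880:
  stratum A: (200/1880)²·1.46²/24 = 0.00100517
  stratum B: (920/1880)²·1.48²/229 = 0.00229059
  stratum C: (760/1880)²·0.54²/24 = 0.00198558
V̂(x̄_st) = 0.00528134
SE(x̄_st) = √0.00528134 = 0.0726728

SE(x̄_st) ≈ 0.0727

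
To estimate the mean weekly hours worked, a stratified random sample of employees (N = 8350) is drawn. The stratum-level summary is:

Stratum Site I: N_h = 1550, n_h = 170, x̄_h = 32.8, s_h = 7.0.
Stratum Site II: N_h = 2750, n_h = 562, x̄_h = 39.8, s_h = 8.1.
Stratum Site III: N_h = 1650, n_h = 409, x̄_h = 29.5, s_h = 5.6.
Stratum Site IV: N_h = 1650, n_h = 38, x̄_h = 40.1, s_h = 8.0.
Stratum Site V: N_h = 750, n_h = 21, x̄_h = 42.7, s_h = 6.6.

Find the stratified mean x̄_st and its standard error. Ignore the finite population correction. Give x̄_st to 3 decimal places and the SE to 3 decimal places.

x̄_st = Σ W_h x̄_h = (1550·32.8 + 2750·39.8 + 1650·29.5 + 1650·40.1 + 750·42.7)/8350 = 36.78503
V̂(x̄_st) = Σ W_h² s_h²/n_h, with W_h = N_h/N and N = 8350:
  stratum Site I: (1550/8350)²·7.0²/170 = 0.00993202
  stratum Site II: (2750/8350)²·8.1²/562 = 0.0126627
  stratum Site III: (1650/8350)²·5.6²/409 = 0.00299397
  stratum Site IV: (1650/8350)²·8.0²/38 = 0.0657645
  stratum Site V: (750/8350)²·6.6²/21 = 0.0167347
V̂(x̄_st) = 0.108088
SE(x̄_st) = √0.108088 = 0.328767

x̄_st ≈ 36.785, SE ≈ 0.329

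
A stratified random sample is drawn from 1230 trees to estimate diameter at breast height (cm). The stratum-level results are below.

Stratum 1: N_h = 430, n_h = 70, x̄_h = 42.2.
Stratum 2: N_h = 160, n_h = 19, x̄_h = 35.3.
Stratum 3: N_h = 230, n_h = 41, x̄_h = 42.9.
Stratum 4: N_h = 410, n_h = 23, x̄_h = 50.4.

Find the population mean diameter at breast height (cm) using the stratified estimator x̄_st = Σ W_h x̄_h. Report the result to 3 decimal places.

x̄_st ≈ 44.167

N = Σ N_h = 1230. Stratum weights W_h = N_h/N.
x̄_st = (430·42.2 + 160·35.3 + 230·42.9 + 410·50.4) / 1230 = 44.16667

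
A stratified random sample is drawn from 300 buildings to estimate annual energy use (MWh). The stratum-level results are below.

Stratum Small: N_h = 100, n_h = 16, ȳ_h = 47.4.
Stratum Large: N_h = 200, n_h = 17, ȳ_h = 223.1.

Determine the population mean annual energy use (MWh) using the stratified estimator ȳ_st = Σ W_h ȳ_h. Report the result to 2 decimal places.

ȳ_st ≈ 164.53

N = Σ N_h = 300. Stratum weights W_h = N_h/N.
ȳ_st = (100·47.4 + 200·223.1) / 300 = 164.5333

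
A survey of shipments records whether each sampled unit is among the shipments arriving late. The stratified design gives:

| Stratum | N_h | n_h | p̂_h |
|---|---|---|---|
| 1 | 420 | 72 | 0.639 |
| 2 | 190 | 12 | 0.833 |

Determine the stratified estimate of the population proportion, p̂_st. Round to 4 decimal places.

N = 610; stratum weights W_h = N_h/N.
p̂_st = Σ W_h p̂_h = (420·0.639 + 190·0.833)/610 = 0.69943

p̂_st ≈ 0.6994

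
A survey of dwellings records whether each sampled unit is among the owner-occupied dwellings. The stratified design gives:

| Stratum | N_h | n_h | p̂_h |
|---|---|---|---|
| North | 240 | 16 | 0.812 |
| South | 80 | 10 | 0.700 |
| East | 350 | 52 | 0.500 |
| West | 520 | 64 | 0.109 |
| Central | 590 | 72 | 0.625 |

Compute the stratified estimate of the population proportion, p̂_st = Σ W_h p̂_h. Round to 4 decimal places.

N = 1780; stratum weights W_h = N_h/N.
p̂_st = Σ W_h p̂_h = (240·0.812 + 80·0.700 + 350·0.500 + 520·0.109 + 590·0.625)/1780 = 0.47826

p̂_st ≈ 0.4783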